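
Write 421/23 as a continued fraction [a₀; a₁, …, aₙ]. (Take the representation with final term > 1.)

[18; 3, 3, 2]

421 = 18×23 + 7
23 = 3×7 + 2
7 = 3×2 + 1
2 = 2×1 + 0  (stop)
So 421/23 = [18; 3, 3, 2].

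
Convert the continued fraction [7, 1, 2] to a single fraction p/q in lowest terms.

23/3

Fold from the inside: start with 2/1.
  1 + 1/2 = 3/2
  7 + 2/3 = 23/3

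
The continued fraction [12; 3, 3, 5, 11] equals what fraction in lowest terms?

7295/593

Fold from the inside: start with 11/1.
  5 + 1/11 = 56/11
  3 + 11/56 = 179/56
  3 + 56/179 = 593/179
  12 + 179/593 = 7295/593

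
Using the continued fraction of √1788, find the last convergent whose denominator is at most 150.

√1788 = [42; 3, 1, 1, 20, 1, 1, 3, 84, …] (period length 8).
Convergents:
  p_0/q_0 = 42/1
  p_1/q_1 = 127/3
  p_2/q_2 = 169/4
  p_3/q_3 = 296/7
  p_4/q_4 = 6089/144
  p_5/q_5 = 6385/151
q_4 = 144 ≤ 150 < 151 = q_5, so the answer is 6089/144.

6089/144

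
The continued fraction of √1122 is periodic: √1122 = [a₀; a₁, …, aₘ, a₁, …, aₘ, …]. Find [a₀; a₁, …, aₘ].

a₀ = ⌊√1122⌋ = 33.
With m₀=0, d₀=1 and mₖ₊₁ = dₖaₖ − mₖ, dₖ₊₁ = (n − mₖ₊₁²)/dₖ, aₖ₊₁ = ⌊(a₀+mₖ₊₁)/dₖ₊₁⌋:
  k=1: m=33, d=33, a=2
  k=2: m=33, d=1, a=66
d=1 and a=2a₀=66 at k=2, so the next step gives (m, d) = (33, 33) again — its k=1 value — and the period has length 2.

[33; 2, 66]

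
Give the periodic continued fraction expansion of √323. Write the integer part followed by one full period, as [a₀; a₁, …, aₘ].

a₀ = ⌊√323⌋ = 17.
With m₀=0, d₀=1 and mₖ₊₁ = dₖaₖ − mₖ, dₖ₊₁ = (n − mₖ₊₁²)/dₖ, aₖ₊₁ = ⌊(a₀+mₖ₊₁)/dₖ₊₁⌋:
  k=1: m=17, d=34, a=1
  k=2: m=17, d=1, a=34
d=1 and a=2a₀=34 at k=2, so the next step gives (m, d) = (17, 34) again — its k=1 value — and the period has length 2.

[17; 1, 34]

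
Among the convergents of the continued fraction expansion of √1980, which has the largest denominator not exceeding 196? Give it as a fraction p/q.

7876/177

√1980 = [44; 2, 88, …] (period length 2).
Convergents:
  p_0/q_0 = 44/1
  p_1/q_1 = 89/2
  p_2/q_2 = 7876/177
  p_3/q_3 = 15841/356
q_2 = 177 ≤ 196 < 356 = q_3, so the answer is 7876/177.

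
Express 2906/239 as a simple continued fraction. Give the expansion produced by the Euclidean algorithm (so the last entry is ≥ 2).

[12; 6, 3, 2, 5]

2906 = 12*239 + 38
239 = 6*38 + 11
38 = 3*11 + 5
11 = 2*5 + 1
5 = 5*1 + 0  (stop)
So 2906/239 = [12; 6, 3, 2, 5].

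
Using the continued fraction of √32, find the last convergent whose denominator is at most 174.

√32 = [5; 1, 1, 1, 10, …] (period length 4).
Convergents:
  p_0/q_0 = 5/1
  p_1/q_1 = 6/1
  p_2/q_2 = 11/2
  p_3/q_3 = 17/3
  p_4/q_4 = 181/32
  p_5/q_5 = 198/35
  p_6/q_6 = 379/67
  p_7/q_7 = 577/102
  p_8/q_8 = 6149/1087
q_7 = 102 ≤ 174 < 1087 = q_8, so the answer is 577/102.

577/102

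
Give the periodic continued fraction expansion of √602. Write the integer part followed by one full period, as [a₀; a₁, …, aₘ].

[24; 1, 1, 6, 1, 1, 48]

a₀ = ⌊√602⌋ = 24.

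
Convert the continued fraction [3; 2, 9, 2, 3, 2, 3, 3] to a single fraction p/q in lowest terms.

12499/3597

Fold from the inside: start with 3/1.
  3 + 1/3 = 10/3
  2 + 3/10 = 23/10
  3 + 10/23 = 79/23
  2 + 23/79 = 181/79
  9 + 79/181 = 1708/181
  2 + 181/1708 = 3597/1708
  3 + 1708/3597 = 12499/3597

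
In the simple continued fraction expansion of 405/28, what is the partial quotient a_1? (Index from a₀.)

2

405 = 14·28 + 13   →  a_0 = 14
28 = 2·13 + 2   →  a_1 = 2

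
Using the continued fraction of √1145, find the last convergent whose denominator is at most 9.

203/6

√1145 = [33; 1, 5, 5, 1, 66, …] (period length 5).
Convergents:
  p_0/q_0 = 33/1
  p_1/q_1 = 34/1
  p_2/q_2 = 203/6
  p_3/q_3 = 1049/31
q_2 = 6 ≤ 9 < 31 = q_3, so the answer is 203/6.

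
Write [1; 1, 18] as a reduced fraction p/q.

37/19

Fold from the inside: start with 18/1.
  1 + 1/18 = 19/18
  1 + 18/19 = 37/19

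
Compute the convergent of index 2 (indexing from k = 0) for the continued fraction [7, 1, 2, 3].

Using pₖ = aₖpₖ₋₁ + pₖ₋₂, qₖ = aₖqₖ₋₁ + qₖ₋₂ (with p₋₁=1, p₋₂=0, q₋₁=0, q₋₂=1):
  k=0: a=7, p=7, q=1
  k=1: a=1, p=8, q=1
  k=2: a=2, p=23, q=3

23/3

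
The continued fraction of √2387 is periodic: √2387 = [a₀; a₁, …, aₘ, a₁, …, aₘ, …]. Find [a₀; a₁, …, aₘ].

a₀ = ⌊√2387⌋ = 48.
With m₀=0, d₀=1 and mₖ₊₁ = dₖaₖ − mₖ, dₖ₊₁ = (n − mₖ₊₁²)/dₖ, aₖ₊₁ = ⌊(a₀+mₖ₊₁)/dₖ₊₁⌋:
  k=1: m=48, d=83, a=1
  k=2: m=35, d=14, a=5
  k=3: m=35, d=83, a=1
  k=4: m=48, d=1, a=96
d=1 and a=2a₀=96 at k=4, so the next step gives (m, d) = (48, 83) again — its k=1 value — and the period has length 4.

[48; 1, 5, 1, 96]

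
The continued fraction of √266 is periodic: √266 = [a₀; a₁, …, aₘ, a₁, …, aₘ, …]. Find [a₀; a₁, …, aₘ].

[16; 3, 4, 3, 32]

a₀ = ⌊√266⌋ = 16.
With m₀=0, d₀=1 and mₖ₊₁ = dₖaₖ − mₖ, dₖ₊₁ = (n − mₖ₊₁²)/dₖ, aₖ₊₁ = ⌊(a₀+mₖ₊₁)/dₖ₊₁⌋:
  k=1: m=16, d=10, a=3
  k=2: m=14, d=7, a=4
  k=3: m=14, d=10, a=3
  k=4: m=16, d=1, a=32
d=1 and a=2a₀=32 at k=4, so the next step gives (m, d) = (16, 10) again — its k=1 value — and the period has length 4.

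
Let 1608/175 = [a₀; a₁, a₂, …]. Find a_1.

1608 = 9·175 + 33   →  a_0 = 9
175 = 5·33 + 10   →  a_1 = 5

5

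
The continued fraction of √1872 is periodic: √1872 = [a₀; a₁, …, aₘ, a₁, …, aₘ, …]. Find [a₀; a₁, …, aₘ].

a₀ = ⌊√1872⌋ = 43.
With m₀=0, d₀=1 and mₖ₊₁ = dₖaₖ − mₖ, dₖ₊₁ = (n − mₖ₊₁²)/dₖ, aₖ₊₁ = ⌊(a₀+mₖ₊₁)/dₖ₊₁⌋:
  k=1: m=43, d=23, a=3
  k=2: m=26, d=52, a=1
  k=3: m=26, d=23, a=3
  k=4: m=43, d=1, a=86
d=1 and a=2a₀=86 at k=4, so the next step gives (m, d) = (43, 23) again — its k=1 value — and the period has length 4.

[43; 3, 1, 3, 86]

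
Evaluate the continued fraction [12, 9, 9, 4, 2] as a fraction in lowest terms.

9155/756

Using pₖ = aₖpₖ₋₁ + pₖ₋₂ and qₖ = aₖqₖ₋₁ + qₖ₋₂:
  k=0: a=12, p=12, q=1
  k=1: a=9, p=109, q=9
  k=2: a=9, p=993, q=82
  k=3: a=4, p=4081, q=337
  k=4: a=2, p=9155, q=756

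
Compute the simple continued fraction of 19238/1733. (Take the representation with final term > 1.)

[11; 9, 1, 9, 3, 2, 2]

19238 = 11×1733 + 175
1733 = 9×175 + 158
175 = 1×158 + 17
158 = 9×17 + 5
17 = 3×5 + 2
5 = 2×2 + 1
2 = 2×1 + 0  (stop)
So 19238/1733 = [11; 9, 1, 9, 3, 2, 2].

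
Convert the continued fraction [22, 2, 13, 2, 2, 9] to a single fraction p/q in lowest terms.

29384/1307

Using pₖ = aₖpₖ₋₁ + pₖ₋₂ and qₖ = aₖqₖ₋₁ + qₖ₋₂:
  k=0: a=22, p=22, q=1
  k=1: a=2, p=45, q=2
  k=2: a=13, p=607, q=27
  k=3: a=2, p=1259, q=56
  k=4: a=2, p=3125, q=139
  k=5: a=9, p=29384, q=1307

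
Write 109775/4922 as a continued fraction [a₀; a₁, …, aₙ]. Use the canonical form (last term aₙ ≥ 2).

[22; 3, 3, 3, 8, 2, 8]

109775 = 22×4922 + 1491
4922 = 3×1491 + 449
1491 = 3×449 + 144
449 = 3×144 + 17
144 = 8×17 + 8
17 = 2×8 + 1
8 = 8×1 + 0  (stop)
So 109775/4922 = [22; 3, 3, 3, 8, 2, 8].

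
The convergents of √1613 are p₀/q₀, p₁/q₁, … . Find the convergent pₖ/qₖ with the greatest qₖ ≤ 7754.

√1613 = [40; 6, 6, 80, …] (period length 3).
Convergents:
  p_0/q_0 = 40/1
  p_1/q_1 = 241/6
  p_2/q_2 = 1486/37
  p_3/q_3 = 119121/2966
  p_4/q_4 = 716212/17833
q_3 = 2966 ≤ 7754 < 17833 = q_4, so the answer is 119121/2966.

119121/2966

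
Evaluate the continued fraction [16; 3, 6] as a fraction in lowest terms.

Using pₖ = aₖpₖ₋₁ + pₖ₋₂ and qₖ = aₖqₖ₋₁ + qₖ₋₂:
  k=0: a=16, p=16, q=1
  k=1: a=3, p=49, q=3
  k=2: a=6, p=310, q=19

310/19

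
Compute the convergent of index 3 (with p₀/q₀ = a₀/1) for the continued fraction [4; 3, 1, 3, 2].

64/15

Using pₖ = aₖpₖ₋₁ + pₖ₋₂, qₖ = aₖqₖ₋₁ + qₖ₋₂ (with p₋₁=1, p₋₂=0, q₋₁=0, q₋₂=1):
  k=0: a=4, p=4, q=1
  k=1: a=3, p=13, q=3
  k=2: a=1, p=17, q=4
  k=3: a=3, p=64, q=15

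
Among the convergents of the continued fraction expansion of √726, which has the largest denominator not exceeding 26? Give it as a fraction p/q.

485/18

√726 = [26; 1, 16, 1, 52, …] (period length 4).
Convergents:
  p_0/q_0 = 26/1
  p_1/q_1 = 27/1
  p_2/q_2 = 458/17
  p_3/q_3 = 485/18
  p_4/q_4 = 25678/953
q_3 = 18 ≤ 26 < 953 = q_4, so the answer is 485/18.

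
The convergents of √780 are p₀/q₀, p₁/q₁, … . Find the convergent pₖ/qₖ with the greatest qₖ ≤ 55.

√780 = [27; 1, 12, 1, 54, …] (period length 4).
Convergents:
  p_0/q_0 = 27/1
  p_1/q_1 = 28/1
  p_2/q_2 = 363/13
  p_3/q_3 = 391/14
  p_4/q_4 = 21477/769
q_3 = 14 ≤ 55 < 769 = q_4, so the answer is 391/14.

391/14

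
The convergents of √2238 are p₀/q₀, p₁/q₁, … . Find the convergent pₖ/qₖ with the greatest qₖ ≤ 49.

√2238 = [47; 3, 3, 1, 30, 1, 3, 3, 94, …] (period length 8).
Convergents:
  p_0/q_0 = 47/1
  p_1/q_1 = 142/3
  p_2/q_2 = 473/10
  p_3/q_3 = 615/13
  p_4/q_4 = 18923/400
q_3 = 13 ≤ 49 < 400 = q_4, so the answer is 615/13.

615/13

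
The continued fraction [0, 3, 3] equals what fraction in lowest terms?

3/10

Using pₖ = aₖpₖ₋₁ + pₖ₋₂ and qₖ = aₖqₖ₋₁ + qₖ₋₂:
  k=0: a=0, p=0, q=1
  k=1: a=3, p=1, q=3
  k=2: a=3, p=3, q=10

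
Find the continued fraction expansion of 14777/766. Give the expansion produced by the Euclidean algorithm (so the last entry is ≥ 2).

[19; 3, 2, 3, 2, 1, 9]

14777 = 19*766 + 223
766 = 3*223 + 97
223 = 2*97 + 29
97 = 3*29 + 10
29 = 2*10 + 9
10 = 1*9 + 1
9 = 9*1 + 0  (stop)
So 14777/766 = [19; 3, 2, 3, 2, 1, 9].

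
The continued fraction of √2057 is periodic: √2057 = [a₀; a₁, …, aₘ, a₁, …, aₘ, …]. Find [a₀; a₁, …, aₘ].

a₀ = ⌊√2057⌋ = 45.
With m₀=0, d₀=1 and mₖ₊₁ = dₖaₖ − mₖ, dₖ₊₁ = (n − mₖ₊₁²)/dₖ, aₖ₊₁ = ⌊(a₀+mₖ₊₁)/dₖ₊₁⌋:
  k=1: m=45, d=32, a=2
  k=2: m=19, d=53, a=1
  k=3: m=34, d=17, a=4
  k=4: m=34, d=53, a=1
  k=5: m=19, d=32, a=2
  k=6: m=45, d=1, a=90
d=1 and a=2a₀=90 at k=6, so the next step gives (m, d) = (45, 32) again — its k=1 value — and the period has length 6.

[45; 2, 1, 4, 1, 2, 90]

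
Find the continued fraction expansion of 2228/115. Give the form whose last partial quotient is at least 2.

[19; 2, 1, 2, 14]

2228 = 19×115 + 43
115 = 2×43 + 29
43 = 1×29 + 14
29 = 2×14 + 1
14 = 14×1 + 0  (stop)
So 2228/115 = [19; 2, 1, 2, 14].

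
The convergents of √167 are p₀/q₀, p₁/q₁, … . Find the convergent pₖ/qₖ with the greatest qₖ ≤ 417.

4355/337

√167 = [12; 1, 11, 1, 24, …] (period length 4).
Convergents:
  p_0/q_0 = 12/1
  p_1/q_1 = 13/1
  p_2/q_2 = 155/12
  p_3/q_3 = 168/13
  p_4/q_4 = 4187/324
  p_5/q_5 = 4355/337
  p_6/q_6 = 52092/4031
q_5 = 337 ≤ 417 < 4031 = q_6, so the answer is 4355/337.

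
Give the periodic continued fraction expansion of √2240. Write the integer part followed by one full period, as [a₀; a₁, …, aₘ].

[47; 3, 23, 3, 94]

a₀ = ⌊√2240⌋ = 47.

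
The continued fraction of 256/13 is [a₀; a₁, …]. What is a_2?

2

256 = 19·13 + 9   →  a_0 = 19
13 = 1·9 + 4   →  a_1 = 1
9 = 2·4 + 1   →  a_2 = 2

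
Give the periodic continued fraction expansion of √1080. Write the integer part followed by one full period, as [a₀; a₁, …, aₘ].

a₀ = ⌊√1080⌋ = 32.
With m₀=0, d₀=1 and mₖ₊₁ = dₖaₖ − mₖ, dₖ₊₁ = (n − mₖ₊₁²)/dₖ, aₖ₊₁ = ⌊(a₀+mₖ₊₁)/dₖ₊₁⌋:
  k=1: m=32, d=56, a=1
  k=2: m=24, d=9, a=6
  k=3: m=30, d=20, a=3
  k=4: m=30, d=9, a=6
  k=5: m=24, d=56, a=1
  k=6: m=32, d=1, a=64
d=1 and a=2a₀=64 at k=6, so the next step gives (m, d) = (32, 56) again — its k=1 value — and the period has length 6.

[32; 1, 6, 3, 6, 1, 64]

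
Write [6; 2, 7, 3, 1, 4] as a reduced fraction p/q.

1908/295

Using pₖ = aₖpₖ₋₁ + pₖ₋₂ and qₖ = aₖqₖ₋₁ + qₖ₋₂:
  k=0: a=6, p=6, q=1
  k=1: a=2, p=13, q=2
  k=2: a=7, p=97, q=15
  k=3: a=3, p=304, q=47
  k=4: a=1, p=401, q=62
  k=5: a=4, p=1908, q=295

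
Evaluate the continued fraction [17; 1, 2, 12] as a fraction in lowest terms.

654/37

Fold from the inside: start with 12/1.
  2 + 1/12 = 25/12
  1 + 12/25 = 37/25
  17 + 25/37 = 654/37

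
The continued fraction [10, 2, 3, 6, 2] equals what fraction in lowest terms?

Fold from the inside: start with 2/1.
  6 + 1/2 = 13/2
  3 + 2/13 = 41/13
  2 + 13/41 = 95/41
  10 + 41/95 = 991/95

991/95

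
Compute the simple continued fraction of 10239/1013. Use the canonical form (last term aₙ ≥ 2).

10239 = 10*1013 + 109
1013 = 9*109 + 32
109 = 3*32 + 13
32 = 2*13 + 6
13 = 2*6 + 1
6 = 6*1 + 0  (stop)
So 10239/1013 = [10; 9, 3, 2, 2, 6].

[10; 9, 3, 2, 2, 6]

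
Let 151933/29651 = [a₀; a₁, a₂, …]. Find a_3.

151933 = 5·29651 + 3678   →  a_0 = 5
29651 = 8·3678 + 227   →  a_1 = 8
3678 = 16·227 + 46   →  a_2 = 16
227 = 4·46 + 43   →  a_3 = 4

4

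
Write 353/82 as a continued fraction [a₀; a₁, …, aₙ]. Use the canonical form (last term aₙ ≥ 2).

[4; 3, 3, 1, 1, 3]

353 = 4*82 + 25
82 = 3*25 + 7
25 = 3*7 + 4
7 = 1*4 + 3
4 = 1*3 + 1
3 = 3*1 + 0  (stop)
So 353/82 = [4; 3, 3, 1, 1, 3].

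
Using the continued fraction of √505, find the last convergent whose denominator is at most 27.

√505 = [22; 2, 8, 2, 44, …] (period length 4).
Convergents:
  p_0/q_0 = 22/1
  p_1/q_1 = 45/2
  p_2/q_2 = 382/17
  p_3/q_3 = 809/36
q_2 = 17 ≤ 27 < 36 = q_3, so the answer is 382/17.

382/17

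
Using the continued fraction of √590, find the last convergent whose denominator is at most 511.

5781/238

√590 = [24; 3, 2, 4, 2, 3, 48, …] (period length 6).
Convergents:
  p_0/q_0 = 24/1
  p_1/q_1 = 73/3
  p_2/q_2 = 170/7
  p_3/q_3 = 753/31
  p_4/q_4 = 1676/69
  p_5/q_5 = 5781/238
  p_6/q_6 = 279164/11493
q_5 = 238 ≤ 511 < 11493 = q_6, so the answer is 5781/238.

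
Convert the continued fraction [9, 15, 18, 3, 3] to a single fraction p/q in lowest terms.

Fold from the inside: start with 3/1.
  3 + 1/3 = 10/3
  18 + 3/10 = 183/10
  15 + 10/183 = 2755/183
  9 + 183/2755 = 24978/2755

24978/2755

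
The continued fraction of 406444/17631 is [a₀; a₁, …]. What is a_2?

1

406444 = 23·17631 + 931   →  a_0 = 23
17631 = 18·931 + 873   →  a_1 = 18
931 = 1·873 + 58   →  a_2 = 1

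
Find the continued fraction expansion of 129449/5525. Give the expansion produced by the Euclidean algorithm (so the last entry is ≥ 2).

129449 = 23*5525 + 2374
5525 = 2*2374 + 777
2374 = 3*777 + 43
777 = 18*43 + 3
43 = 14*3 + 1
3 = 3*1 + 0  (stop)
So 129449/5525 = [23; 2, 3, 18, 14, 3].

[23; 2, 3, 18, 14, 3]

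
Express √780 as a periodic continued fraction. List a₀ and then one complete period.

[27; 1, 12, 1, 54]

a₀ = ⌊√780⌋ = 27.
With m₀=0, d₀=1 and mₖ₊₁ = dₖaₖ − mₖ, dₖ₊₁ = (n − mₖ₊₁²)/dₖ, aₖ₊₁ = ⌊(a₀+mₖ₊₁)/dₖ₊₁⌋:
  k=1: m=27, d=51, a=1
  k=2: m=24, d=4, a=12
  k=3: m=24, d=51, a=1
  k=4: m=27, d=1, a=54
d=1 and a=2a₀=54 at k=4, so the next step gives (m, d) = (27, 51) again — its k=1 value — and the period has length 4.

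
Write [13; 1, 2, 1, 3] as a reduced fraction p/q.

Using pₖ = aₖpₖ₋₁ + pₖ₋₂ and qₖ = aₖqₖ₋₁ + qₖ₋₂:
  k=0: a=13, p=13, q=1
  k=1: a=1, p=14, q=1
  k=2: a=2, p=41, q=3
  k=3: a=1, p=55, q=4
  k=4: a=3, p=206, q=15

206/15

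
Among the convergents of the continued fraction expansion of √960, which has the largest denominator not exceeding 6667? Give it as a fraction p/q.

119071/3843

√960 = [30; 1, 60, …] (period length 2).
Convergents:
  p_0/q_0 = 30/1
  p_1/q_1 = 31/1
  p_2/q_2 = 1890/61
  p_3/q_3 = 1921/62
  p_4/q_4 = 117150/3781
  p_5/q_5 = 119071/3843
  p_6/q_6 = 7261410/234361
q_5 = 3843 ≤ 6667 < 234361 = q_6, so the answer is 119071/3843.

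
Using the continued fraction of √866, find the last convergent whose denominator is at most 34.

206/7

√866 = [29; 2, 2, 1, 28, 1, 2, 2, 58, …] (period length 8).
Convergents:
  p_0/q_0 = 29/1
  p_1/q_1 = 59/2
  p_2/q_2 = 147/5
  p_3/q_3 = 206/7
  p_4/q_4 = 5915/201
q_3 = 7 ≤ 34 < 201 = q_4, so the answer is 206/7.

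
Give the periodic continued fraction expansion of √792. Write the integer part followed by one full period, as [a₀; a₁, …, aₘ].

[28; 7, 56]

a₀ = ⌊√792⌋ = 28.
With m₀=0, d₀=1 and mₖ₊₁ = dₖaₖ − mₖ, dₖ₊₁ = (n − mₖ₊₁²)/dₖ, aₖ₊₁ = ⌊(a₀+mₖ₊₁)/dₖ₊₁⌋:
  k=1: m=28, d=8, a=7
  k=2: m=28, d=1, a=56
d=1 and a=2a₀=56 at k=2, so the next step gives (m, d) = (28, 8) again — its k=1 value — and the period has length 2.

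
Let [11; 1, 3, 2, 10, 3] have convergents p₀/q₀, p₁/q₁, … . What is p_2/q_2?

47/4

Using pₖ = aₖpₖ₋₁ + pₖ₋₂, qₖ = aₖqₖ₋₁ + qₖ₋₂ (with p₋₁=1, p₋₂=0, q₋₁=0, q₋₂=1):
  k=0: a=11, p=11, q=1
  k=1: a=1, p=12, q=1
  k=2: a=3, p=47, q=4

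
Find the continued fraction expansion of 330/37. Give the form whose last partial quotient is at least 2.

330 = 8·37 + 34
37 = 1·34 + 3
34 = 11·3 + 1
3 = 3·1 + 0  (stop)
So 330/37 = [8; 1, 11, 3].

[8; 1, 11, 3]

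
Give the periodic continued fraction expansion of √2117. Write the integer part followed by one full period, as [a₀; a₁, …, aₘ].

[46; 92]

a₀ = ⌊√2117⌋ = 46.
With m₀=0, d₀=1 and mₖ₊₁ = dₖaₖ − mₖ, dₖ₊₁ = (n − mₖ₊₁²)/dₖ, aₖ₊₁ = ⌊(a₀+mₖ₊₁)/dₖ₊₁⌋:
  k=1: m=46, d=1, a=92
d=1 and a=2a₀=92 at k=1, so the next step gives (m, d) = (46, 1) again — its k=1 value — and the period has length 1.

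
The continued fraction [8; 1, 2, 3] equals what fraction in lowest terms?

87/10

Using pₖ = aₖpₖ₋₁ + pₖ₋₂ and qₖ = aₖqₖ₋₁ + qₖ₋₂:
  k=0: a=8, p=8, q=1
  k=1: a=1, p=9, q=1
  k=2: a=2, p=26, q=3
  k=3: a=3, p=87, q=10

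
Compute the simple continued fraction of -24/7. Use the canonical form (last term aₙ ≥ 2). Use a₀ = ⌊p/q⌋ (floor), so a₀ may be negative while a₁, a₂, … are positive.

-24 = -4·7 + 4
7 = 1·4 + 3
4 = 1·3 + 1
3 = 3·1 + 0  (stop)
So -24/7 = [-4; 1, 1, 3].

[-4; 1, 1, 3]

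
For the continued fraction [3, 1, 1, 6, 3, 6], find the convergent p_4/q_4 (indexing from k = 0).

145/41

Using pₖ = aₖpₖ₋₁ + pₖ₋₂, qₖ = aₖqₖ₋₁ + qₖ₋₂ (with p₋₁=1, p₋₂=0, q₋₁=0, q₋₂=1):
  k=0: a=3, p=3, q=1
  k=1: a=1, p=4, q=1
  k=2: a=1, p=7, q=2
  k=3: a=6, p=46, q=13
  k=4: a=3, p=145, q=41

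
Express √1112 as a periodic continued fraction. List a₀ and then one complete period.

a₀ = ⌊√1112⌋ = 33.
With m₀=0, d₀=1 and mₖ₊₁ = dₖaₖ − mₖ, dₖ₊₁ = (n − mₖ₊₁²)/dₖ, aₖ₊₁ = ⌊(a₀+mₖ₊₁)/dₖ₊₁⌋:
  k=1: m=33, d=23, a=2
  k=2: m=13, d=41, a=1
  k=3: m=28, d=8, a=7
  k=4: m=28, d=41, a=1
  k=5: m=13, d=23, a=2
  k=6: m=33, d=1, a=66
d=1 and a=2a₀=66 at k=6, so the next step gives (m, d) = (33, 23) again — its k=1 value — and the period has length 6.

[33; 2, 1, 7, 1, 2, 66]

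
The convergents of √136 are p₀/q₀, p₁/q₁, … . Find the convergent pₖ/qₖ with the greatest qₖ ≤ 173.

1621/139

√136 = [11; 1, 1, 1, 22, …] (period length 4).
Convergents:
  p_0/q_0 = 11/1
  p_1/q_1 = 12/1
  p_2/q_2 = 23/2
  p_3/q_3 = 35/3
  p_4/q_4 = 793/68
  p_5/q_5 = 828/71
  p_6/q_6 = 1621/139
  p_7/q_7 = 2449/210
q_6 = 139 ≤ 173 < 210 = q_7, so the answer is 1621/139.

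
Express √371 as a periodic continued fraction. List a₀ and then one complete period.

[19; 3, 1, 4, 1, 3, 38]

a₀ = ⌊√371⌋ = 19.
With m₀=0, d₀=1 and mₖ₊₁ = dₖaₖ − mₖ, dₖ₊₁ = (n − mₖ₊₁²)/dₖ, aₖ₊₁ = ⌊(a₀+mₖ₊₁)/dₖ₊₁⌋:
  k=1: m=19, d=10, a=3
  k=2: m=11, d=25, a=1
  k=3: m=14, d=7, a=4
  k=4: m=14, d=25, a=1
  k=5: m=11, d=10, a=3
  k=6: m=19, d=1, a=38
d=1 and a=2a₀=38 at k=6, so the next step gives (m, d) = (19, 10) again — its k=1 value — and the period has length 6.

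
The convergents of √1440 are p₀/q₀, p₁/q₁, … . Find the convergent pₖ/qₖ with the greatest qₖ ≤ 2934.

√1440 = [37; 1, 17, 1, 74, …] (period length 4).
Convergents:
  p_0/q_0 = 37/1
  p_1/q_1 = 38/1
  p_2/q_2 = 683/18
  p_3/q_3 = 721/19
  p_4/q_4 = 54037/1424
  p_5/q_5 = 54758/1443
  p_6/q_6 = 984923/25955
q_5 = 1443 ≤ 2934 < 25955 = q_6, so the answer is 54758/1443.

54758/1443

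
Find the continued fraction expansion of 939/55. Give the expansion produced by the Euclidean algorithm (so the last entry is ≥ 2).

939 = 17·55 + 4
55 = 13·4 + 3
4 = 1·3 + 1
3 = 3·1 + 0  (stop)
So 939/55 = [17; 13, 1, 3].

[17; 13, 1, 3]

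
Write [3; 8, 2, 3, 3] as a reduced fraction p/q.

Fold from the inside: start with 3/1.
  3 + 1/3 = 10/3
  2 + 3/10 = 23/10
  8 + 10/23 = 194/23
  3 + 23/194 = 605/194

605/194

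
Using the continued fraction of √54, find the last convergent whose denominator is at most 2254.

√54 = [7; 2, 1, 6, 1, 2, 14, …] (period length 6).
Convergents:
  p_0/q_0 = 7/1
  p_1/q_1 = 15/2
  p_2/q_2 = 22/3
  p_3/q_3 = 147/20
  p_4/q_4 = 169/23
  p_5/q_5 = 485/66
  p_6/q_6 = 6959/947
  p_7/q_7 = 14403/1960
  p_8/q_8 = 21362/2907
q_7 = 1960 ≤ 2254 < 2907 = q_8, so the answer is 14403/1960.

14403/1960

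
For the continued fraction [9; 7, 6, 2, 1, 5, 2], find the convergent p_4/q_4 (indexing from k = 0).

1243/136

Using pₖ = aₖpₖ₋₁ + pₖ₋₂, qₖ = aₖqₖ₋₁ + qₖ₋₂ (with p₋₁=1, p₋₂=0, q₋₁=0, q₋₂=1):
  k=0: a=9, p=9, q=1
  k=1: a=7, p=64, q=7
  k=2: a=6, p=393, q=43
  k=3: a=2, p=850, q=93
  k=4: a=1, p=1243, q=136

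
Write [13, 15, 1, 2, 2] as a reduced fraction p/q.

1437/110

Using pₖ = aₖpₖ₋₁ + pₖ₋₂ and qₖ = aₖqₖ₋₁ + qₖ₋₂:
  k=0: a=13, p=13, q=1
  k=1: a=15, p=196, q=15
  k=2: a=1, p=209, q=16
  k=3: a=2, p=614, q=47
  k=4: a=2, p=1437, q=110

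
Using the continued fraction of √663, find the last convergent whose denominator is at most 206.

√663 = [25; 1, 2, 1, 50, …] (period length 4).
Convergents:
  p_0/q_0 = 25/1
  p_1/q_1 = 26/1
  p_2/q_2 = 77/3
  p_3/q_3 = 103/4
  p_4/q_4 = 5227/203
  p_5/q_5 = 5330/207
q_4 = 203 ≤ 206 < 207 = q_5, so the answer is 5227/203.

5227/203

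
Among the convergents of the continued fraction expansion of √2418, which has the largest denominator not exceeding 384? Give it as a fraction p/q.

√2418 = [49; 5, 1, 3, 2, 3, 1, 5, 98, …] (period length 8).
Convergents:
  p_0/q_0 = 49/1
  p_1/q_1 = 246/5
  p_2/q_2 = 295/6
  p_3/q_3 = 1131/23
  p_4/q_4 = 2557/52
  p_5/q_5 = 8802/179
  p_6/q_6 = 11359/231
  p_7/q_7 = 65597/1334
q_6 = 231 ≤ 384 < 1334 = q_7, so the answer is 11359/231.

11359/231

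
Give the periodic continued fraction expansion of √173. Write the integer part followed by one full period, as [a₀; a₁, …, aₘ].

a₀ = ⌊√173⌋ = 13.
With m₀=0, d₀=1 and mₖ₊₁ = dₖaₖ − mₖ, dₖ₊₁ = (n − mₖ₊₁²)/dₖ, aₖ₊₁ = ⌊(a₀+mₖ₊₁)/dₖ₊₁⌋:
  k=1: m=13, d=4, a=6
  k=2: m=11, d=13, a=1
  k=3: m=2, d=13, a=1
  k=4: m=11, d=4, a=6
  k=5: m=13, d=1, a=26
d=1 and a=2a₀=26 at k=5, so the next step gives (m, d) = (13, 4) again — its k=1 value — and the period has length 5.

[13; 6, 1, 1, 6, 26]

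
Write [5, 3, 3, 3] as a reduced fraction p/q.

Using pₖ = aₖpₖ₋₁ + pₖ₋₂ and qₖ = aₖqₖ₋₁ + qₖ₋₂:
  k=0: a=5, p=5, q=1
  k=1: a=3, p=16, q=3
  k=2: a=3, p=53, q=10
  k=3: a=3, p=175, q=33

175/33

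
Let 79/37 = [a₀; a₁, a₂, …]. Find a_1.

7

79 = 2·37 + 5   →  a_0 = 2
37 = 7·5 + 2   →  a_1 = 7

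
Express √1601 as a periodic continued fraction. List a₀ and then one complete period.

a₀ = ⌊√1601⌋ = 40.
With m₀=0, d₀=1 and mₖ₊₁ = dₖaₖ − mₖ, dₖ₊₁ = (n − mₖ₊₁²)/dₖ, aₖ₊₁ = ⌊(a₀+mₖ₊₁)/dₖ₊₁⌋:
  k=1: m=40, d=1, a=80
d=1 and a=2a₀=80 at k=1, so the next step gives (m, d) = (40, 1) again — its k=1 value — and the period has length 1.

[40; 80]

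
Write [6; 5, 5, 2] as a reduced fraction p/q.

353/57

Fold from the inside: start with 2/1.
  5 + 1/2 = 11/2
  5 + 2/11 = 57/11
  6 + 11/57 = 353/57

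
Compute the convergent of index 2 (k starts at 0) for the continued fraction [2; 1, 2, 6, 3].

Using pₖ = aₖpₖ₋₁ + pₖ₋₂, qₖ = aₖqₖ₋₁ + qₖ₋₂ (with p₋₁=1, p₋₂=0, q₋₁=0, q₋₂=1):
  k=0: a=2, p=2, q=1
  k=1: a=1, p=3, q=1
  k=2: a=2, p=8, q=3

8/3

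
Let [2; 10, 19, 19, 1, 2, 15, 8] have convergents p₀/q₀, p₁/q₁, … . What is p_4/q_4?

8041/3830

Using pₖ = aₖpₖ₋₁ + pₖ₋₂, qₖ = aₖqₖ₋₁ + qₖ₋₂ (with p₋₁=1, p₋₂=0, q₋₁=0, q₋₂=1):
  k=0: a=2, p=2, q=1
  k=1: a=10, p=21, q=10
  k=2: a=19, p=401, q=191
  k=3: a=19, p=7640, q=3639
  k=4: a=1, p=8041, q=3830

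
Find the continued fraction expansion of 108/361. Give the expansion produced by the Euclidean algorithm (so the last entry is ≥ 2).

108 = 0×361 + 108
361 = 3×108 + 37
108 = 2×37 + 34
37 = 1×34 + 3
34 = 11×3 + 1
3 = 3×1 + 0  (stop)
So 108/361 = [0; 3, 2, 1, 11, 3].

[0; 3, 2, 1, 11, 3]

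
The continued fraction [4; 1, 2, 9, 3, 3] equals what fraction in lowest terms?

1352/289

Using pₖ = aₖpₖ₋₁ + pₖ₋₂ and qₖ = aₖqₖ₋₁ + qₖ₋₂:
  k=0: a=4, p=4, q=1
  k=1: a=1, p=5, q=1
  k=2: a=2, p=14, q=3
  k=3: a=9, p=131, q=28
  k=4: a=3, p=407, q=87
  k=5: a=3, p=1352, q=289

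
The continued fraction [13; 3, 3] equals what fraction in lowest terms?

Using pₖ = aₖpₖ₋₁ + pₖ₋₂ and qₖ = aₖqₖ₋₁ + qₖ₋₂:
  k=0: a=13, p=13, q=1
  k=1: a=3, p=40, q=3
  k=2: a=3, p=133, q=10

133/10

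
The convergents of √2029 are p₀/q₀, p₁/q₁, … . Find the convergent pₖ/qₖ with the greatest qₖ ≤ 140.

√2029 = [45; 22, 1, 1, 22, 90, …] (period length 5).
Convergents:
  p_0/q_0 = 45/1
  p_1/q_1 = 991/22
  p_2/q_2 = 1036/23
  p_3/q_3 = 2027/45
  p_4/q_4 = 45630/1013
q_3 = 45 ≤ 140 < 1013 = q_4, so the answer is 2027/45.

2027/45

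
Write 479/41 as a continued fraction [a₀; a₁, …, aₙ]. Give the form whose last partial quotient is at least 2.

[11; 1, 2, 6, 2]

479 = 11·41 + 28
41 = 1·28 + 13
28 = 2·13 + 2
13 = 6·2 + 1
2 = 2·1 + 0  (stop)
So 479/41 = [11; 1, 2, 6, 2].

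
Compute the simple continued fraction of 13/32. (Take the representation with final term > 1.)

[0; 2, 2, 6]

13 = 0*32 + 13
32 = 2*13 + 6
13 = 2*6 + 1
6 = 6*1 + 0  (stop)
So 13/32 = [0; 2, 2, 6].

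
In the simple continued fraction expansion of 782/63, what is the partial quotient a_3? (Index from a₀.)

2

782 = 12·63 + 26   →  a_0 = 12
63 = 2·26 + 11   →  a_1 = 2
26 = 2·11 + 4   →  a_2 = 2
11 = 2·4 + 3   →  a_3 = 2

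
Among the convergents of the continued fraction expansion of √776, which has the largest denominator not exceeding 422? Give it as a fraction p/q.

10892/391

√776 = [27; 1, 5, 1, 54, …] (period length 4).
Convergents:
  p_0/q_0 = 27/1
  p_1/q_1 = 28/1
  p_2/q_2 = 167/6
  p_3/q_3 = 195/7
  p_4/q_4 = 10697/384
  p_5/q_5 = 10892/391
  p_6/q_6 = 65157/2339
q_5 = 391 ≤ 422 < 2339 = q_6, so the answer is 10892/391.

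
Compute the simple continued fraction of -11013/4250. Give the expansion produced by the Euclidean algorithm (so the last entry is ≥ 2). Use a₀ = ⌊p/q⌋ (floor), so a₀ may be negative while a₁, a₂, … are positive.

[-3; 2, 2, 4, 5, 7, 5]

-11013 = -3·4250 + 1737
4250 = 2·1737 + 776
1737 = 2·776 + 185
776 = 4·185 + 36
185 = 5·36 + 5
36 = 7·5 + 1
5 = 5·1 + 0  (stop)
So -11013/4250 = [-3; 2, 2, 4, 5, 7, 5].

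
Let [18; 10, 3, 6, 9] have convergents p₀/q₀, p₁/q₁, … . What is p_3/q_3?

Using pₖ = aₖpₖ₋₁ + pₖ₋₂, qₖ = aₖqₖ₋₁ + qₖ₋₂ (with p₋₁=1, p₋₂=0, q₋₁=0, q₋₂=1):
  k=0: a=18, p=18, q=1
  k=1: a=10, p=181, q=10
  k=2: a=3, p=561, q=31
  k=3: a=6, p=3547, q=196

3547/196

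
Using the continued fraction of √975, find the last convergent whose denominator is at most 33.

√975 = [31; 4, 2, 4, 62, …] (period length 4).
Convergents:
  p_0/q_0 = 31/1
  p_1/q_1 = 125/4
  p_2/q_2 = 281/9
  p_3/q_3 = 1249/40
q_2 = 9 ≤ 33 < 40 = q_3, so the answer is 281/9.

281/9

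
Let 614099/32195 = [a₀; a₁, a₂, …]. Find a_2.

2

614099 = 19·32195 + 2394   →  a_0 = 19
32195 = 13·2394 + 1073   →  a_1 = 13
2394 = 2·1073 + 248   →  a_2 = 2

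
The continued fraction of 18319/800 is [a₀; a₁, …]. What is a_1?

1

18319 = 22·800 + 719   →  a_0 = 22
800 = 1·719 + 81   →  a_1 = 1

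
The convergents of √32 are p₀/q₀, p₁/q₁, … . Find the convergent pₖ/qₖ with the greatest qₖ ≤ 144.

577/102

√32 = [5; 1, 1, 1, 10, …] (period length 4).
Convergents:
  p_0/q_0 = 5/1
  p_1/q_1 = 6/1
  p_2/q_2 = 11/2
  p_3/q_3 = 17/3
  p_4/q_4 = 181/32
  p_5/q_5 = 198/35
  p_6/q_6 = 379/67
  p_7/q_7 = 577/102
  p_8/q_8 = 6149/1087
q_7 = 102 ≤ 144 < 1087 = q_8, so the answer is 577/102.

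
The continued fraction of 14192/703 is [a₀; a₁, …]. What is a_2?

3

14192 = 20·703 + 132   →  a_0 = 20
703 = 5·132 + 43   →  a_1 = 5
132 = 3·43 + 3   →  a_2 = 3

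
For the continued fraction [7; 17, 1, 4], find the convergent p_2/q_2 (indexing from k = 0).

Using pₖ = aₖpₖ₋₁ + pₖ₋₂, qₖ = aₖqₖ₋₁ + qₖ₋₂ (with p₋₁=1, p₋₂=0, q₋₁=0, q₋₂=1):
  k=0: a=7, p=7, q=1
  k=1: a=17, p=120, q=17
  k=2: a=1, p=127, q=18

127/18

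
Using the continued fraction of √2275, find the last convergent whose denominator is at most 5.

143/3

√2275 = [47; 1, 2, 3, 2, 1, 94, …] (period length 6).
Convergents:
  p_0/q_0 = 47/1
  p_1/q_1 = 48/1
  p_2/q_2 = 143/3
  p_3/q_3 = 477/10
q_2 = 3 ≤ 5 < 10 = q_3, so the answer is 143/3.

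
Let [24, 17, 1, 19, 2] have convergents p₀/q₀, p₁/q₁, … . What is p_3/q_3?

8636/359

Using pₖ = aₖpₖ₋₁ + pₖ₋₂, qₖ = aₖqₖ₋₁ + qₖ₋₂ (with p₋₁=1, p₋₂=0, q₋₁=0, q₋₂=1):
  k=0: a=24, p=24, q=1
  k=1: a=17, p=409, q=17
  k=2: a=1, p=433, q=18
  k=3: a=19, p=8636, q=359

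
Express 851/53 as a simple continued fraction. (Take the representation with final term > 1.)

[16; 17, 1, 2]

851 = 16×53 + 3
53 = 17×3 + 2
3 = 1×2 + 1
2 = 2×1 + 0  (stop)
So 851/53 = [16; 17, 1, 2].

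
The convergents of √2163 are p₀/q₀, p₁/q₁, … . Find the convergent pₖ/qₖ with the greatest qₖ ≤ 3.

93/2

√2163 = [46; 1, 1, 30, 1, 1, 92, …] (period length 6).
Convergents:
  p_0/q_0 = 46/1
  p_1/q_1 = 47/1
  p_2/q_2 = 93/2
  p_3/q_3 = 2837/61
q_2 = 2 ≤ 3 < 61 = q_3, so the answer is 93/2.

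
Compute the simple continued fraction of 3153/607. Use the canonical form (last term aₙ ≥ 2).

[5; 5, 6, 1, 16]

3153 = 5×607 + 118
607 = 5×118 + 17
118 = 6×17 + 16
17 = 1×16 + 1
16 = 16×1 + 0  (stop)
So 3153/607 = [5; 5, 6, 1, 16].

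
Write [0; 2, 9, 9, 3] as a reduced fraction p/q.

Fold from the inside: start with 3/1.
  9 + 1/3 = 28/3
  9 + 3/28 = 255/28
  2 + 28/255 = 538/255
  0 + 255/538 = 255/538

255/538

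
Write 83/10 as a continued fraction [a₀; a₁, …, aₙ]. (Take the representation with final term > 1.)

[8; 3, 3]

83 = 8×10 + 3
10 = 3×3 + 1
3 = 3×1 + 0  (stop)
So 83/10 = [8; 3, 3].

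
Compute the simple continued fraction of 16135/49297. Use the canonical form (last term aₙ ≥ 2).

16135 = 0·49297 + 16135
49297 = 3·16135 + 892
16135 = 18·892 + 79
892 = 11·79 + 23
79 = 3·23 + 10
23 = 2·10 + 3
10 = 3·3 + 1
3 = 3·1 + 0  (stop)
So 16135/49297 = [0; 3, 18, 11, 3, 2, 3, 3].

[0; 3, 18, 11, 3, 2, 3, 3]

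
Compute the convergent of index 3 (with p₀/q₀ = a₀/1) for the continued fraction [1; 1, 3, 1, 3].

Using pₖ = aₖpₖ₋₁ + pₖ₋₂, qₖ = aₖqₖ₋₁ + qₖ₋₂ (with p₋₁=1, p₋₂=0, q₋₁=0, q₋₂=1):
  k=0: a=1, p=1, q=1
  k=1: a=1, p=2, q=1
  k=2: a=3, p=7, q=4
  k=3: a=1, p=9, q=5

9/5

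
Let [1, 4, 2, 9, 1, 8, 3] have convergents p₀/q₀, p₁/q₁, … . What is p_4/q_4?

115/94

Using pₖ = aₖpₖ₋₁ + pₖ₋₂, qₖ = aₖqₖ₋₁ + qₖ₋₂ (with p₋₁=1, p₋₂=0, q₋₁=0, q₋₂=1):
  k=0: a=1, p=1, q=1
  k=1: a=4, p=5, q=4
  k=2: a=2, p=11, q=9
  k=3: a=9, p=104, q=85
  k=4: a=1, p=115, q=94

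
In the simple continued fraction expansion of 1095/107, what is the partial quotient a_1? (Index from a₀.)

4

1095 = 10·107 + 25   →  a_0 = 10
107 = 4·25 + 7   →  a_1 = 4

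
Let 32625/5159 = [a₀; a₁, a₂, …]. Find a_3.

2

32625 = 6·5159 + 1671   →  a_0 = 6
5159 = 3·1671 + 146   →  a_1 = 3
1671 = 11·146 + 65   →  a_2 = 11
146 = 2·65 + 16   →  a_3 = 2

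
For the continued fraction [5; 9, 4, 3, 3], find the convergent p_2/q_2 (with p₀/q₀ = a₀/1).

Using pₖ = aₖpₖ₋₁ + pₖ₋₂, qₖ = aₖqₖ₋₁ + qₖ₋₂ (with p₋₁=1, p₋₂=0, q₋₁=0, q₋₂=1):
  k=0: a=5, p=5, q=1
  k=1: a=9, p=46, q=9
  k=2: a=4, p=189, q=37

189/37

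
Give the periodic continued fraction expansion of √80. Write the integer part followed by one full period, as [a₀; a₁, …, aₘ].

a₀ = ⌊√80⌋ = 8.
With m₀=0, d₀=1 and mₖ₊₁ = dₖaₖ − mₖ, dₖ₊₁ = (n − mₖ₊₁²)/dₖ, aₖ₊₁ = ⌊(a₀+mₖ₊₁)/dₖ₊₁⌋:
  k=1: m=8, d=16, a=1
  k=2: m=8, d=1, a=16
d=1 and a=2a₀=16 at k=2, so the next step gives (m, d) = (8, 16) again — its k=1 value — and the period has length 2.

[8; 1, 16]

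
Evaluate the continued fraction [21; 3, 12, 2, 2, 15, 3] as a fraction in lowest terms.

Fold from the inside: start with 3/1.
  15 + 1/3 = 46/3
  2 + 3/46 = 95/46
  2 + 46/95 = 236/95
  12 + 95/236 = 2927/236
  3 + 236/2927 = 9017/2927
  21 + 2927/9017 = 192284/9017

192284/9017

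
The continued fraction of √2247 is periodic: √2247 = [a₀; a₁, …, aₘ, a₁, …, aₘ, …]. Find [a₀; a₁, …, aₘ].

a₀ = ⌊√2247⌋ = 47.

[47; 2, 2, 15, 2, 2, 94]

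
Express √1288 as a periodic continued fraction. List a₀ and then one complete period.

[35; 1, 7, 1, 70]

a₀ = ⌊√1288⌋ = 35.
With m₀=0, d₀=1 and mₖ₊₁ = dₖaₖ − mₖ, dₖ₊₁ = (n − mₖ₊₁²)/dₖ, aₖ₊₁ = ⌊(a₀+mₖ₊₁)/dₖ₊₁⌋:
  k=1: m=35, d=63, a=1
  k=2: m=28, d=8, a=7
  k=3: m=28, d=63, a=1
  k=4: m=35, d=1, a=70
d=1 and a=2a₀=70 at k=4, so the next step gives (m, d) = (35, 63) again — its k=1 value — and the period has length 4.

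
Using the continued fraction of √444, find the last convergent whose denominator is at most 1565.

12411/589

√444 = [21; 14, 42, …] (period length 2).
Convergents:
  p_0/q_0 = 21/1
  p_1/q_1 = 295/14
  p_2/q_2 = 12411/589
  p_3/q_3 = 174049/8260
q_2 = 589 ≤ 1565 < 8260 = q_3, so the answer is 12411/589.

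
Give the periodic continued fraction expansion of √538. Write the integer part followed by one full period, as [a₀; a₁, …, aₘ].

a₀ = ⌊√538⌋ = 23.

[23; 5, 7, 1, 1, 7, 5, 46]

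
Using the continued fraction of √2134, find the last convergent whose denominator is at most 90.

√2134 = [46; 5, 8, 5, 92, …] (period length 4).
Convergents:
  p_0/q_0 = 46/1
  p_1/q_1 = 231/5
  p_2/q_2 = 1894/41
  p_3/q_3 = 9701/210
q_2 = 41 ≤ 90 < 210 = q_3, so the answer is 1894/41.

1894/41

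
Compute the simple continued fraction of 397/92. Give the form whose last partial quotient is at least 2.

[4; 3, 5, 1, 4]

397 = 4·92 + 29
92 = 3·29 + 5
29 = 5·5 + 4
5 = 1·4 + 1
4 = 4·1 + 0  (stop)
So 397/92 = [4; 3, 5, 1, 4].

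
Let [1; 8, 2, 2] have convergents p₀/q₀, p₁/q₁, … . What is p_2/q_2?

Using pₖ = aₖpₖ₋₁ + pₖ₋₂, qₖ = aₖqₖ₋₁ + qₖ₋₂ (with p₋₁=1, p₋₂=0, q₋₁=0, q₋₂=1):
  k=0: a=1, p=1, q=1
  k=1: a=8, p=9, q=8
  k=2: a=2, p=19, q=17

19/17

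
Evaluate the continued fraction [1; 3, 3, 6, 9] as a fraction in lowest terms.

751/577

Fold from the inside: start with 9/1.
  6 + 1/9 = 55/9
  3 + 9/55 = 174/55
  3 + 55/174 = 577/174
  1 + 174/577 = 751/577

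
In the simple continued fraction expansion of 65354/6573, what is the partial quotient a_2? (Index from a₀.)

65354 = 9·6573 + 6197   →  a_0 = 9
6573 = 1·6197 + 376   →  a_1 = 1
6197 = 16·376 + 181   →  a_2 = 16

16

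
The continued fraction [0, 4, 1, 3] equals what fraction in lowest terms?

4/19

Using pₖ = aₖpₖ₋₁ + pₖ₋₂ and qₖ = aₖqₖ₋₁ + qₖ₋₂:
  k=0: a=0, p=0, q=1
  k=1: a=4, p=1, q=4
  k=2: a=1, p=1, q=5
  k=3: a=3, p=4, q=19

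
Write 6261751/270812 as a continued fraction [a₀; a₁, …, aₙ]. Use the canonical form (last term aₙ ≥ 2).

[23; 8, 5, 3, 12, 15, 5, 2]

6261751 = 23·270812 + 33075
270812 = 8·33075 + 6212
33075 = 5·6212 + 2015
6212 = 3·2015 + 167
2015 = 12·167 + 11
167 = 15·11 + 2
11 = 5·2 + 1
2 = 2·1 + 0  (stop)
So 6261751/270812 = [23; 8, 5, 3, 12, 15, 5, 2].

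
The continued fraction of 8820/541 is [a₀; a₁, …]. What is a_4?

8820 = 16·541 + 164   →  a_0 = 16
541 = 3·164 + 49   →  a_1 = 3
164 = 3·49 + 17   →  a_2 = 3
49 = 2·17 + 15   →  a_3 = 2
17 = 1·15 + 2   →  a_4 = 1

1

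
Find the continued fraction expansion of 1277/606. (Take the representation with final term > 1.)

1277 = 2·606 + 65
606 = 9·65 + 21
65 = 3·21 + 2
21 = 10·2 + 1
2 = 2·1 + 0  (stop)
So 1277/606 = [2; 9, 3, 10, 2].

[2; 9, 3, 10, 2]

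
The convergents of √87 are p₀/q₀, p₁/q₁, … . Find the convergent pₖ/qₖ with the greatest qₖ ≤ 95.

513/55

√87 = [9; 3, 18, …] (period length 2).
Convergents:
  p_0/q_0 = 9/1
  p_1/q_1 = 28/3
  p_2/q_2 = 513/55
  p_3/q_3 = 1567/168
q_2 = 55 ≤ 95 < 168 = q_3, so the answer is 513/55.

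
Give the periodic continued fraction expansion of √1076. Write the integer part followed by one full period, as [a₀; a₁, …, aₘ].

a₀ = ⌊√1076⌋ = 32.
With m₀=0, d₀=1 and mₖ₊₁ = dₖaₖ − mₖ, dₖ₊₁ = (n − mₖ₊₁²)/dₖ, aₖ₊₁ = ⌊(a₀+mₖ₊₁)/dₖ₊₁⌋:
  k=1: m=32, d=52, a=1
  k=2: m=20, d=13, a=4
  k=3: m=32, d=4, a=16
  k=4: m=32, d=13, a=4
  k=5: m=20, d=52, a=1
  k=6: m=32, d=1, a=64
d=1 and a=2a₀=64 at k=6, so the next step gives (m, d) = (32, 52) again — its k=1 value — and the period has length 6.

[32; 1, 4, 16, 4, 1, 64]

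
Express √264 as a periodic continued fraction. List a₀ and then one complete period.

[16; 4, 32]

a₀ = ⌊√264⌋ = 16.
With m₀=0, d₀=1 and mₖ₊₁ = dₖaₖ − mₖ, dₖ₊₁ = (n − mₖ₊₁²)/dₖ, aₖ₊₁ = ⌊(a₀+mₖ₊₁)/dₖ₊₁⌋:
  k=1: m=16, d=8, a=4
  k=2: m=16, d=1, a=32
d=1 and a=2a₀=32 at k=2, so the next step gives (m, d) = (16, 8) again — its k=1 value — and the period has length 2.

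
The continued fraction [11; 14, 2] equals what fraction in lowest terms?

321/29

Using pₖ = aₖpₖ₋₁ + pₖ₋₂ and qₖ = aₖqₖ₋₁ + qₖ₋₂:
  k=0: a=11, p=11, q=1
  k=1: a=14, p=155, q=14
  k=2: a=2, p=321, q=29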